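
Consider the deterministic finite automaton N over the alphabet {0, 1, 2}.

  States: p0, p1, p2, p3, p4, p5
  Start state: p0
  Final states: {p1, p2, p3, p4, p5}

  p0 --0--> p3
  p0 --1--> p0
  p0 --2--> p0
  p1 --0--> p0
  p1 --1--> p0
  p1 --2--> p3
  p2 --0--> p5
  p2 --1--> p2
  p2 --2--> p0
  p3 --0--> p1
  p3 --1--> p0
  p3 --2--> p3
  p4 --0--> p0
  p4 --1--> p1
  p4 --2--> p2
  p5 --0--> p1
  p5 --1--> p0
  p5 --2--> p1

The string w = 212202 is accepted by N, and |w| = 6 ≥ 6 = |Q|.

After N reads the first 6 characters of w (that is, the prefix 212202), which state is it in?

p3

State sequence: p0 -2-> p0 -1-> p0 -2-> p0 -2-> p0 -0-> p3 -2-> p3

After reading 6 characters, N is in state p3.
(This kind of state-tracing is the core of the pumping-lemma construction: with 6 states, pigeonhole forces a repeat within the first 6 steps.)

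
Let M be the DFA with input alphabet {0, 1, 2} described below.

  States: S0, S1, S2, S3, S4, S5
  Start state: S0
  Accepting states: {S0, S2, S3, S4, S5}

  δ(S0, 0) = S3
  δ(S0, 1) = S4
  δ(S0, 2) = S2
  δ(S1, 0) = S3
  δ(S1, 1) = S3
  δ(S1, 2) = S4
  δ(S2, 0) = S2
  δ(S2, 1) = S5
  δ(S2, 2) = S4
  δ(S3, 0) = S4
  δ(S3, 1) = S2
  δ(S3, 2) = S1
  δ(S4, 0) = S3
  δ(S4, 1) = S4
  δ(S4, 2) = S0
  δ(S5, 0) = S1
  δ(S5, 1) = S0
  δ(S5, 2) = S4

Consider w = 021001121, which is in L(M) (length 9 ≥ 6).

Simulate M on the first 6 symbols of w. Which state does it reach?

S2

Run of M on the first 6 characters of w = 0 2 1 0 0 1:
  step 0: S0  (start)
  step 1: S3  (read 0: S0→S3)
  step 2: S1  (read 2: S3→S1)
  step 3: S3  (read 1: S1→S3)
  step 4: S4  (read 0: S3→S4)
  step 5: S3  (read 0: S4→S3)
  step 6: S2  (read 1: S3→S2)

After reading 6 characters, M is in state S2.
(This kind of state-tracing is the core of the pumping-lemma construction: with 6 states, pigeonhole forces a repeat within the first 6 steps.)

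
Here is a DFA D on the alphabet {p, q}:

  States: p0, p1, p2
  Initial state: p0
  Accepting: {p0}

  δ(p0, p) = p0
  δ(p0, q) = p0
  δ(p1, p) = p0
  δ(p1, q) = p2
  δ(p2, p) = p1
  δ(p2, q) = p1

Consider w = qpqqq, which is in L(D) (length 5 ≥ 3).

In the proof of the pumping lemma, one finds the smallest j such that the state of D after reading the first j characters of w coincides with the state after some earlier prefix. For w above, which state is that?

Run of D on w = q p q q q:
  step 0: p0  (start)
  step 1: p0  (read q: p0→p0)   ← first repeat (p0 seen earlier)
  step 2: p0  (read p: p0→p0)
  step 3: p0  (read q: p0→p0)
  step 4: p0  (read q: p0→p0)
  step 5: p0  (read q: p0→p0)

The earliest repeat is at step j = 1: D is in p0, which it already visited at step i = 0.
The DFA has 3 states, so the proof of the pumping lemma guarantees a repeated state among the first 3+1 visited; the segment between the two visits is the pumpable y.

p0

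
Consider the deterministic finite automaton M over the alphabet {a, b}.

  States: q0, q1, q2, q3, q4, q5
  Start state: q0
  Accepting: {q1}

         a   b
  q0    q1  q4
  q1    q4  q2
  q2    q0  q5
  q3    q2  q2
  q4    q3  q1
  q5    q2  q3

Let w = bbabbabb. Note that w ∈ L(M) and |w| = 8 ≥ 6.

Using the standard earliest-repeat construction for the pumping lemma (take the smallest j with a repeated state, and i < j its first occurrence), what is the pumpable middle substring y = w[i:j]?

ba

Run of M on w = b b a b b a b b:
  step 0: q0  (start)
  step 1: q4  (read b: q0→q4)
  step 2: q1  (read b: q4→q1)
  step 3: q4  (read a: q1→q4)   ← first repeat (q4 seen earlier)
  step 4: q1  (read b: q4→q1)
  step 5: q2  (read b: q1→q2)
  step 6: q0  (read a: q2→q0)
  step 7: q4  (read b: q0→q4)
  step 8: q1  (read b: q4→q1)

So i = 1, j = 3, giving x = w[0:1] = b, y = w[1:3] = ba, z = w[3:8] = bbabb.
Check: |xy| = 3 ≤ 6 and |y| = 2 ≥ 1. Reading y takes M from q4 back to q4, so every xyⁱz is accepted.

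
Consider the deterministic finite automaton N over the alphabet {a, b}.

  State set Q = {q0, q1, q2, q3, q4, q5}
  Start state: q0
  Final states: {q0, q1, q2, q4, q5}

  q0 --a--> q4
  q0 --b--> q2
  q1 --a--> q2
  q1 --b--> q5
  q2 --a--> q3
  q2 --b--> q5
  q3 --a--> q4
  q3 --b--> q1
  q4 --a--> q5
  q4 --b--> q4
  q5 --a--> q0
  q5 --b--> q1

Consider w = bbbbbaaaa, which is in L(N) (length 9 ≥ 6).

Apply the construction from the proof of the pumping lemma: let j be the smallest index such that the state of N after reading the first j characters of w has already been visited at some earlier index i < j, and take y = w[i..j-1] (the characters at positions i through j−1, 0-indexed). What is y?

bb

Run of N on w = b b b b b a a a a:
  step 0: q0  (start)
  step 1: q2  (read b: q0→q2)
  step 2: q5  (read b: q2→q5)
  step 3: q1  (read b: q5→q1)
  step 4: q5  (read b: q1→q5)   ← first repeat (q5 seen earlier)
  step 5: q1  (read b: q5→q1)
  step 6: q2  (read a: q1→q2)
  step 7: q3  (read a: q2→q3)
  step 8: q4  (read a: q3→q4)
  step 9: q5  (read a: q4→q5)

So i = 2, j = 4, giving x = w[0:2] = bb, y = w[2:4] = bb, z = w[4:9] = baaaa.
Check: |xy| = 4 ≤ 6 and |y| = 2 ≥ 1. Reading y takes N from q5 back to q5, so every xyⁱz is accepted.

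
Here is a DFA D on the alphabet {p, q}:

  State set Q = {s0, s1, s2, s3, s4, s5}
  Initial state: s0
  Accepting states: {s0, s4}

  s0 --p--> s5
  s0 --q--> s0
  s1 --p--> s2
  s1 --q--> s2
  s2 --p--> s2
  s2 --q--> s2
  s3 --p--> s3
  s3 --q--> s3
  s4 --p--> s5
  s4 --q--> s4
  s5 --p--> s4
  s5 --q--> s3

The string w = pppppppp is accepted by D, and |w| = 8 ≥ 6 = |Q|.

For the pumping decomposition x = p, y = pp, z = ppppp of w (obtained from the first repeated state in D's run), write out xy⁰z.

pppppp

xy⁰z = xz = p·ppppp = pppppp.
Reading y = pp takes D from s5 back to s5, so after x the machine is still in s5, and z then leads to the accepting state s4. Hence pppppp ∈ L(D).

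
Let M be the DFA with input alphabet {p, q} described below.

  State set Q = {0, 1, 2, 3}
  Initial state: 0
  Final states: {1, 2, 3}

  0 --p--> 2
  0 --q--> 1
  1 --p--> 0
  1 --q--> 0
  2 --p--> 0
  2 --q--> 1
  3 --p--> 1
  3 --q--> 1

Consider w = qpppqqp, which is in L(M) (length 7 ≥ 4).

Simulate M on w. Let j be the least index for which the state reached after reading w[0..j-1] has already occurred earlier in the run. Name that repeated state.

Run of M on w = q p p p q q p:
  step 0: 0  (start)
  step 1: 1  (read q: 0→1)
  step 2: 0  (read p: 1→0)   ← first repeat (0 seen earlier)
  step 3: 2  (read p: 0→2)
  step 4: 0  (read p: 2→0)
  step 5: 1  (read q: 0→1)
  step 6: 0  (read q: 1→0)
  step 7: 2  (read p: 0→2)

The earliest repeat is at step j = 2: M is in 0, which it already visited at step i = 0.

0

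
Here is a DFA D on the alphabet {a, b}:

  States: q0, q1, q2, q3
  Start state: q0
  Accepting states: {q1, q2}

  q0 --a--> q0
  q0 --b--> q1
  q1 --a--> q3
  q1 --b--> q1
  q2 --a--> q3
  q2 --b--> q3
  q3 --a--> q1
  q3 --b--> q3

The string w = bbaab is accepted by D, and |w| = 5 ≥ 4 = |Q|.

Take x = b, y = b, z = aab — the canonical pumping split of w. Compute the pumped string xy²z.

xy^2z = b·b·b·aab = bbbaab.
Reading y = b takes D from q1 back to q1, so after x·y·y the machine is still in q1, and z then leads to the accepting state q1. Hence bbbaab ∈ L(D).

bbbaab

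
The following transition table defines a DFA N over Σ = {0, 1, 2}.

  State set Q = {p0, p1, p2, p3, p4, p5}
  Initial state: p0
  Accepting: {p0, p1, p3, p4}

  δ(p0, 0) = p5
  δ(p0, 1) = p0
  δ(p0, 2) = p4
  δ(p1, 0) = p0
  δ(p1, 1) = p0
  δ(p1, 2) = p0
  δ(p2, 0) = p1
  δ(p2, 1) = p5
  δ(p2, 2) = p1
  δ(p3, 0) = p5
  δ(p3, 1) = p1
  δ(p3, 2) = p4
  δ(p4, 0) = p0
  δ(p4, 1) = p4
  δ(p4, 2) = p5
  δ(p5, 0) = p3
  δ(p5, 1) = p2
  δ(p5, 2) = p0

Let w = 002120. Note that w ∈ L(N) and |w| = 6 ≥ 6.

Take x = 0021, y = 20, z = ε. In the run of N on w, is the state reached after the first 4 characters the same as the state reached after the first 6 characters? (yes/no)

State sequence: p0 -0-> p5 -0-> p3 -2-> p4 -1-> p4 -2-> p5 -0-> p3

After x (step 4): p4. After xy (step 6): p3.
They differ (p4 ≠ p3), so y is not a cycle from the state after x; this split is not the one the pumping-lemma construction produces, and pumping y need not keep the string in L(N).

no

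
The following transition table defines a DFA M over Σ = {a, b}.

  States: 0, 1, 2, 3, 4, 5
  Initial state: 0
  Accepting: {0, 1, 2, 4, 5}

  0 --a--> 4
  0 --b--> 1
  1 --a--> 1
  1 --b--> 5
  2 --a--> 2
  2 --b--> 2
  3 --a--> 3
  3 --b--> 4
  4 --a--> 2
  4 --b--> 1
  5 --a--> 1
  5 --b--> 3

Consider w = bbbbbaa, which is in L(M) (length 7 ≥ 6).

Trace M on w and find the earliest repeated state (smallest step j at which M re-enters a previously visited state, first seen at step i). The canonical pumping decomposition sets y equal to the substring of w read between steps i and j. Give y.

bbbb

State sequence: 0 -b-> 1 -b-> 5 -b-> 3 -b-> 4 -b-> 1 -a-> 1 -a-> 1
First repeat at step 5: 1 was already visited.

So i = 1, j = 5, giving x = w[0:1] = b, y = w[1:5] = bbbb, z = w[5:7] = aa.
Check: |xy| = 5 ≤ 6 and |y| = 4 ≥ 1. Reading y takes M from 1 back to 1, so every xyⁱz is accepted.
With |Q| = 6, pigeonhole forces a state repeat no later than step 6; the substring read between the first and second visits to that state can be pumped.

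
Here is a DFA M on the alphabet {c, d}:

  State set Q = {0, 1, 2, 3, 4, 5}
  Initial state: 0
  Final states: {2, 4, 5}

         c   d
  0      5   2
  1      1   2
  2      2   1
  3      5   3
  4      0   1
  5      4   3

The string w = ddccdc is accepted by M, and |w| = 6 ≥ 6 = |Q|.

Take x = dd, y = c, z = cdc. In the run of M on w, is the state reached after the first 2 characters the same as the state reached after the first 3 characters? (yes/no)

yes

State sequence: 0 -d-> 2 -d-> 1 -c-> 1

After x (step 2): 1. After xy (step 3): 1.
They match, so y = c drives M around a cycle from 1 back to itself; pumping y any number of times keeps M in 1 before reading z, and xyⁱz ∈ L(M) for every i ≥ 0.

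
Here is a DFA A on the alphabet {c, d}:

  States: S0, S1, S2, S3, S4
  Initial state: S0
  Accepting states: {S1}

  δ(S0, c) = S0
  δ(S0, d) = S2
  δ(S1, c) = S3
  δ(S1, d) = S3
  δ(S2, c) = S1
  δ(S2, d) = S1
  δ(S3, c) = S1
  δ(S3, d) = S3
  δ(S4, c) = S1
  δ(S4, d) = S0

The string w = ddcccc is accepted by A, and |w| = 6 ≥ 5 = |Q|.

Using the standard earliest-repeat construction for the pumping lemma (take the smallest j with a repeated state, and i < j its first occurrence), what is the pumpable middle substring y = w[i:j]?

Run of A on w = d d c c c c:
  step 0: S0  (start)
  step 1: S2  (read d: S0→S2)
  step 2: S1  (read d: S2→S1)
  step 3: S3  (read c: S1→S3)
  step 4: S1  (read c: S3→S1)   ← first repeat (S1 seen earlier)
  step 5: S3  (read c: S1→S3)
  step 6: S1  (read c: S3→S1)

So i = 2, j = 4, giving x = w[0:2] = dd, y = w[2:4] = cc, z = w[4:6] = cc.
Check: |xy| = 4 ≤ 5 and |y| = 2 ≥ 1. Reading y takes A from S1 back to S1, so every xyⁱz is accepted.

cc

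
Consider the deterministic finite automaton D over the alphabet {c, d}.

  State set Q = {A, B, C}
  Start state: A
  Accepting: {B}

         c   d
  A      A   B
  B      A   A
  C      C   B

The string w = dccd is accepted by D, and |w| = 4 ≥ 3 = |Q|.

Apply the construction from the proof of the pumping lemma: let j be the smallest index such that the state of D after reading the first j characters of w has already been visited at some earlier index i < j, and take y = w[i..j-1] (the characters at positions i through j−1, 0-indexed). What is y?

dc

State sequence: A -d-> B -c-> A -c-> A -d-> B
First repeat at step 2: A was already visited.

So i = 0, j = 2, giving x = w[0:0] = ε, y = w[0:2] = dc, z = w[2:4] = cd.
Check: |xy| = 2 ≤ 3 and |y| = 2 ≥ 1. Reading y takes D from A back to A, so every xyⁱz is accepted.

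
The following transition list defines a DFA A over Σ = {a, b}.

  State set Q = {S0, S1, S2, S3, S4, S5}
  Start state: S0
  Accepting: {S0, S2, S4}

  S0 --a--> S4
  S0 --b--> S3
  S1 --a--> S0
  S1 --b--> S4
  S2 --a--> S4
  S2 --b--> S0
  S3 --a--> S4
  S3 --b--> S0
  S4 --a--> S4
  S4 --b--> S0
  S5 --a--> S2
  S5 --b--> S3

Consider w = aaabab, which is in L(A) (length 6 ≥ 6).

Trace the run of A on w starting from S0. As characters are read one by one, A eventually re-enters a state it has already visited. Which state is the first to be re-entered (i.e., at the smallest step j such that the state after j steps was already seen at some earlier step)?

S4

State sequence: S0 -a-> S4 -a-> S4 -a-> S4 -b-> S0 -a-> S4 -b-> S0
First repeat at step 2: S4 was already visited.

The earliest repeat is at step j = 2: A is in S4, which it already visited at step i = 1.
Pumping length from the standard proof: p = 6 (the number of states). The repeated state found above gives |xy| = j ≤ 6 and |y| = j − i ≥ 1.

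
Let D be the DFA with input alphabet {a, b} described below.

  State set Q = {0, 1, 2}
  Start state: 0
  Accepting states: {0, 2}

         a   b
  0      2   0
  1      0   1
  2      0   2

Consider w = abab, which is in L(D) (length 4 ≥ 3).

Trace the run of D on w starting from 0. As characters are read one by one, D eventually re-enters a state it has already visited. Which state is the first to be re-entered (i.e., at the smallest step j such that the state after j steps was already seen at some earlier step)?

Run of D on w = a b a b:
  step 0: 0  (start)
  step 1: 2  (read a: 0→2)
  step 2: 2  (read b: 2→2)   ← first repeat (2 seen earlier)
  step 3: 0  (read a: 2→0)
  step 4: 0  (read b: 0→0)

The earliest repeat is at step j = 2: D is in 2, which it already visited at step i = 1.
Pumping length from the standard proof: p = 3 (the number of states). The repeated state found above gives |xy| = j ≤ 3 and |y| = j − i ≥ 1.

2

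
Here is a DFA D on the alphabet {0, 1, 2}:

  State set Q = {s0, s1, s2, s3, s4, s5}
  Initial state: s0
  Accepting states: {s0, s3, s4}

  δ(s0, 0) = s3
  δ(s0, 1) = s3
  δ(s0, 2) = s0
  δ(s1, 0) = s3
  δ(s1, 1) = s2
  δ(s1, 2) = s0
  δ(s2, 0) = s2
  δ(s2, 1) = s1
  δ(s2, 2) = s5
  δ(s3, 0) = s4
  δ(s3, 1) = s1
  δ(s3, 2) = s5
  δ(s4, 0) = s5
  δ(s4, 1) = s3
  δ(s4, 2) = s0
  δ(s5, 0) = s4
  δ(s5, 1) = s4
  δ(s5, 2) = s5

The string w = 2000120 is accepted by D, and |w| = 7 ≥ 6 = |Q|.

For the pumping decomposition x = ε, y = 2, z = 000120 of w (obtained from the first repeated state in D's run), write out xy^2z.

22000120

xy^2z = ε·2·2·000120 = 22000120.
Reading y = 2 takes D from s0 back to s0, so after x·y·y the machine is still in s0, and z then leads to the accepting state s3. Hence 22000120 ∈ L(D).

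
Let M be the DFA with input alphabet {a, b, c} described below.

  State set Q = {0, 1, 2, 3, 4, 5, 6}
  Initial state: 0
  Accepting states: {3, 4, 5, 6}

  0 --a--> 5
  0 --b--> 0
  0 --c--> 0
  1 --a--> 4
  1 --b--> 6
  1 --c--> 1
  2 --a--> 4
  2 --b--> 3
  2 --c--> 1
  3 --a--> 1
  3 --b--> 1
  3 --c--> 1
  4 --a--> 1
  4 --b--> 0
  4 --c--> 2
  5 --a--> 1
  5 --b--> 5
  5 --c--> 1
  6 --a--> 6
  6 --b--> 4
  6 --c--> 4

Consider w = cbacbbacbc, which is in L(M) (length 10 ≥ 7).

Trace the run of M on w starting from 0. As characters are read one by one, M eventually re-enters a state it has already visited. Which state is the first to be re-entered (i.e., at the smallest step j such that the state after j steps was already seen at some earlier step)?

0

Run of M on w = c b a c b b a c b c:
  step 0: 0  (start)
  step 1: 0  (read c: 0→0)   ← first repeat (0 seen earlier)
  step 2: 0  (read b: 0→0)
  step 3: 5  (read a: 0→5)
  step 4: 1  (read c: 5→1)
  step 5: 6  (read b: 1→6)
  step 6: 4  (read b: 6→4)
  step 7: 1  (read a: 4→1)
  step 8: 1  (read c: 1→1)
  step 9: 6  (read b: 1→6)
  step 10: 4  (read c: 6→4)

The earliest repeat is at step j = 1: M is in 0, which it already visited at step i = 0.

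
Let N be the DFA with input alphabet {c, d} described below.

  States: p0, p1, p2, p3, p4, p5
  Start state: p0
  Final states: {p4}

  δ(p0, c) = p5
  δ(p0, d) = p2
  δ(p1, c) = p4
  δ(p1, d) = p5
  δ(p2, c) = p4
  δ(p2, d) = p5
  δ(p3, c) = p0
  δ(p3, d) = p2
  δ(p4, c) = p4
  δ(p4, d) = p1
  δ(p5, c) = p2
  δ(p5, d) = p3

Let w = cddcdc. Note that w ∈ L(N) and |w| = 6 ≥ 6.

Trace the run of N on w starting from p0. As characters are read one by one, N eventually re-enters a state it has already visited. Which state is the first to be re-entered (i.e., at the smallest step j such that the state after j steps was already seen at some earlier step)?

Run of N on w = c d d c d c:
  step 0: p0  (start)
  step 1: p5  (read c: p0→p5)
  step 2: p3  (read d: p5→p3)
  step 3: p2  (read d: p3→p2)
  step 4: p4  (read c: p2→p4)
  step 5: p1  (read d: p4→p1)
  step 6: p4  (read c: p1→p4)   ← first repeat (p4 seen earlier)

The earliest repeat is at step j = 6: N is in p4, which it already visited at step i = 4.
With |Q| = 6, pigeonhole forces a state repeat no later than step 6; the substring read between the first and second visits to that state can be pumped.

p4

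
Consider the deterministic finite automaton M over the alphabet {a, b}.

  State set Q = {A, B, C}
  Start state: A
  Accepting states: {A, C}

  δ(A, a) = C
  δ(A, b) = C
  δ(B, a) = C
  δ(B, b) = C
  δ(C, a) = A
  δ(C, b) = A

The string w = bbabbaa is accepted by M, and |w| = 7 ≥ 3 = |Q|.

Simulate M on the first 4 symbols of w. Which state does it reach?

A

State sequence: A -b-> C -b-> A -a-> C -b-> A

After reading 4 characters, M is in state A.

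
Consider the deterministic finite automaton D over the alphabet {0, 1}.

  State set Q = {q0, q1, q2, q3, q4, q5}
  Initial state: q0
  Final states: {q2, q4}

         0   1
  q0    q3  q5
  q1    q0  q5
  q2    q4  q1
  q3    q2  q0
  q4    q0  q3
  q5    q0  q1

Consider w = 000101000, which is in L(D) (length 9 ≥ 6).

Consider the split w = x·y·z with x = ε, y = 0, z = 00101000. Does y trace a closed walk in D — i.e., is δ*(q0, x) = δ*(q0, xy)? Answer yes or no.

State sequence: q0 -0-> q3

After x (step 0): q0. After xy (step 1): q3.
They differ (q0 ≠ q3), so y is not a cycle from the state after x; this split is not the one the pumping-lemma construction produces, and pumping y need not keep the string in L(D).

no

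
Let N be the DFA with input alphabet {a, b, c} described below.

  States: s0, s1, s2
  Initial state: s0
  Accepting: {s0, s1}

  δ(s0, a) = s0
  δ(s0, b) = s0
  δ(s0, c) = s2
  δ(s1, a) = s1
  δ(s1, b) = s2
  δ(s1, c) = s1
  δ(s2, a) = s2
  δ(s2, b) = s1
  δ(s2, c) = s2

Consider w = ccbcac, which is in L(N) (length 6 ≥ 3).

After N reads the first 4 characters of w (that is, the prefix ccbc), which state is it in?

State sequence: s0 -c-> s2 -c-> s2 -b-> s1 -c-> s1

After reading 4 characters, N is in state s1.

s1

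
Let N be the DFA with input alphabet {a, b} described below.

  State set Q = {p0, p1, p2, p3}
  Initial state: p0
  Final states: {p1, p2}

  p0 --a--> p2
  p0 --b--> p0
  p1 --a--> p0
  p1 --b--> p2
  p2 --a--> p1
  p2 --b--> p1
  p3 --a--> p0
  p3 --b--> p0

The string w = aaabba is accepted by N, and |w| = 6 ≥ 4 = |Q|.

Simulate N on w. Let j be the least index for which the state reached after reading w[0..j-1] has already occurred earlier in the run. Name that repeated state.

State sequence: p0 -a-> p2 -a-> p1 -a-> p0 -b-> p0 -b-> p0 -a-> p2
First repeat at step 3: p0 was already visited.

The earliest repeat is at step j = 3: N is in p0, which it already visited at step i = 0.

p0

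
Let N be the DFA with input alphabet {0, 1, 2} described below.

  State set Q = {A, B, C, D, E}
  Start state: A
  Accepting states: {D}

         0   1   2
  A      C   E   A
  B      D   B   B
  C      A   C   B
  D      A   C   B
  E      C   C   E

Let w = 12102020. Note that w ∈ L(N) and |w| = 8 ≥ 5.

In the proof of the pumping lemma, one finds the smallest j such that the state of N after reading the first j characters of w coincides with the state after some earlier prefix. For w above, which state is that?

State sequence: A -1-> E -2-> E -1-> C -0-> A -2-> A -0-> C -2-> B -0-> D
First repeat at step 2: E was already visited.

The earliest repeat is at step j = 2: N is in E, which it already visited at step i = 1.
Since N has 5 states, any run of length ≥ 5 visits 5+1 states, so by pigeonhole some state repeats within the first 5 steps — that repeat gives the pumpable loop.

E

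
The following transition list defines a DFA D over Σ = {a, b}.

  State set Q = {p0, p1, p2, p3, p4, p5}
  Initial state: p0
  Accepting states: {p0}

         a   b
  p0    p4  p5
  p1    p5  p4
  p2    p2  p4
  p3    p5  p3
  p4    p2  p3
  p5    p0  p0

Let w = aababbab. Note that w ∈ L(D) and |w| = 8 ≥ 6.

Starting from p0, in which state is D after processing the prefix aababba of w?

Run of D on the first 7 characters of w = a a b a b b a:
  step 0: p0  (start)
  step 1: p4  (read a: p0→p4)
  step 2: p2  (read a: p4→p2)
  step 3: p4  (read b: p2→p4)
  step 4: p2  (read a: p4→p2)
  step 5: p4  (read b: p2→p4)
  step 6: p3  (read b: p4→p3)
  step 7: p5  (read a: p3→p5)

After reading 7 characters, D is in state p5.

p5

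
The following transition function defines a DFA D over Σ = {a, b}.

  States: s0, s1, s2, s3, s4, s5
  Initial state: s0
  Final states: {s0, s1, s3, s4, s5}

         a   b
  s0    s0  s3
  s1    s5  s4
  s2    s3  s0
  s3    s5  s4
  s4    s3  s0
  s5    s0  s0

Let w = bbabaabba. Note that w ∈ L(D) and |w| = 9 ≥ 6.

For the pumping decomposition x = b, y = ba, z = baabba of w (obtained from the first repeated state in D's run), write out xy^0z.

bbaabba

xy⁰z = xz = b·baabba = bbaabba.
Reading y = ba takes D from s3 back to s3, so after x the machine is still in s3, and z then leads to the accepting state s5. Hence bbaabba ∈ L(D).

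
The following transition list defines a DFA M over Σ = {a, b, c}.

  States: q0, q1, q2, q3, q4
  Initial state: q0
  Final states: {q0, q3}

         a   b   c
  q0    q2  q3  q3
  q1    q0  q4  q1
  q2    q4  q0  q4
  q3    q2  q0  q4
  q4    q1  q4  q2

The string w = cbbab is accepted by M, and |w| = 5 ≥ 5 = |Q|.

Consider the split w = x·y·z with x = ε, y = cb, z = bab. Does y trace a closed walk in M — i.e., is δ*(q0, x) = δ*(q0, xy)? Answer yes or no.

yes

State sequence: q0 -c-> q3 -b-> q0

After x (step 0): q0. After xy (step 2): q0.
They match, so y = cb drives M around a cycle from q0 back to itself; pumping y any number of times keeps M in q0 before reading z, and xyⁱz ∈ L(M) for every i ≥ 0.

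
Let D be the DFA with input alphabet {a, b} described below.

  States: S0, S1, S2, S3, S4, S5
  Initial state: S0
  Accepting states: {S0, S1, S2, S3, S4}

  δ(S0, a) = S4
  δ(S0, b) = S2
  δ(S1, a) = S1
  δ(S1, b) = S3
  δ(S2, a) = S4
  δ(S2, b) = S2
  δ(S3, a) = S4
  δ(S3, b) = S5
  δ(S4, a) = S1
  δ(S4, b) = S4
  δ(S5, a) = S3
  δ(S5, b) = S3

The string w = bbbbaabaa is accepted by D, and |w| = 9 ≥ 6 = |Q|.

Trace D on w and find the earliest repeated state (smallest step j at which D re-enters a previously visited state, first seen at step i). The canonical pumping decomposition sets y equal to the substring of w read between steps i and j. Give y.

b

State sequence: S0 -b-> S2 -b-> S2 -b-> S2 -b-> S2 -a-> S4 -a-> S1 -b-> S3 -a-> S4 -a-> S1
First repeat at step 2: S2 was already visited.

So i = 1, j = 2, giving x = w[0:1] = b, y = w[1:2] = b, z = w[2:9] = bbaabaa.
Check: |xy| = 2 ≤ 6 and |y| = 1 ≥ 1. Reading y takes D from S2 back to S2, so every xyⁱz is accepted.
With |Q| = 6, pigeonhole forces a state repeat no later than step 6; the substring read between the first and second visits to that state can be pumped.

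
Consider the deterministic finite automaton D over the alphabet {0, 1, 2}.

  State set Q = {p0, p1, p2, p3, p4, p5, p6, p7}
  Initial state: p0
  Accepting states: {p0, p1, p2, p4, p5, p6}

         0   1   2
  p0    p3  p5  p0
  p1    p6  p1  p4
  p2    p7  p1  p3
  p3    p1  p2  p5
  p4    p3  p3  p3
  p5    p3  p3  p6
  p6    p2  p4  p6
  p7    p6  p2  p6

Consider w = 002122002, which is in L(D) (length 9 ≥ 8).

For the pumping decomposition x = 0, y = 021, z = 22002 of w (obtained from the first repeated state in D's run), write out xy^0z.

022002

xy⁰z = xz = 0·22002 = 022002.
Reading y = 021 takes D from p3 back to p3, so after x the machine is still in p3, and z then leads to the accepting state p6. Hence 022002 ∈ L(D).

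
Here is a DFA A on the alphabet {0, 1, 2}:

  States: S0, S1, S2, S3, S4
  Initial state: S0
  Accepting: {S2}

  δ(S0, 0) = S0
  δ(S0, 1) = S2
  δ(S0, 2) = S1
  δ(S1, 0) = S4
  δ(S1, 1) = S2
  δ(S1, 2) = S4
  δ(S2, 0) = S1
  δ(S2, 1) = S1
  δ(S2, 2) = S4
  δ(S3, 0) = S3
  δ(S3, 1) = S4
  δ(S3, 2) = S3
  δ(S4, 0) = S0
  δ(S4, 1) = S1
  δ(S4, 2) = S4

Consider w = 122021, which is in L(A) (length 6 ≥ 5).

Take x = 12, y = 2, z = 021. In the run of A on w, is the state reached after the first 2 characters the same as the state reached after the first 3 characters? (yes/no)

yes

State sequence: S0 -1-> S2 -2-> S4 -2-> S4

After x (step 2): S4. After xy (step 3): S4.
They match, so y = 2 drives A around a cycle from S4 back to itself; pumping y any number of times keeps A in S4 before reading z, and xyⁱz ∈ L(A) for every i ≥ 0.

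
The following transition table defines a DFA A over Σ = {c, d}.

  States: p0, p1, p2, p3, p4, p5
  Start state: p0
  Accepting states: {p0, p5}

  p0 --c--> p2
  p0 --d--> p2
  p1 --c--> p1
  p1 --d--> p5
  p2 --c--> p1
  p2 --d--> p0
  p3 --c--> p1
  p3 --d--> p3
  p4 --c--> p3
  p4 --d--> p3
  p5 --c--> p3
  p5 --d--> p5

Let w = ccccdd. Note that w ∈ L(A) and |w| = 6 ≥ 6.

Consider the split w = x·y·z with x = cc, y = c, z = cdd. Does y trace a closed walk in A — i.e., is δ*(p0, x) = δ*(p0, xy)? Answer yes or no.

Run of A on the first 3 characters of w = c c c:
  step 0: p0  (start)
  step 1: p2  (read c: p0→p2)
  step 2: p1  (read c: p2→p1)
  step 3: p1  (read c: p1→p1)

After x (step 2): p1. After xy (step 3): p1.
They match, so y = c drives A around a cycle from p1 back to itself; pumping y any number of times keeps A in p1 before reading z, and xyⁱz ∈ L(A) for every i ≥ 0.

yes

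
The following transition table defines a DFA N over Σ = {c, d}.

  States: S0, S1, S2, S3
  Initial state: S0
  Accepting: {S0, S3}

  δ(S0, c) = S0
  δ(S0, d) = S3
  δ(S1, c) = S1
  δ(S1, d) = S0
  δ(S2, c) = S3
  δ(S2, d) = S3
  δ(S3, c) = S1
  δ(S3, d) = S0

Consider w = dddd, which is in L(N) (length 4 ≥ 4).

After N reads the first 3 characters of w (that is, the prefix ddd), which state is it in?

S3

Run of N on the first 3 characters of w = d d d:
  step 0: S0  (start)
  step 1: S3  (read d: S0→S3)
  step 2: S0  (read d: S3→S0)
  step 3: S3  (read d: S0→S3)

After reading 3 characters, N is in state S3.
(This kind of state-tracing is the core of the pumping-lemma construction: with 4 states, pigeonhole forces a repeat within the first 4 steps.)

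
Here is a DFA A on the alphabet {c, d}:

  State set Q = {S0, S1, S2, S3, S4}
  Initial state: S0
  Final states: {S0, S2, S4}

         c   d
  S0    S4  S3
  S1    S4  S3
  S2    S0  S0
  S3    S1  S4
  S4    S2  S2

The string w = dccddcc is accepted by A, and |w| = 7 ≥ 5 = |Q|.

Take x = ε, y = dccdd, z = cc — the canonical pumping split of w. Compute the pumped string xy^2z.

xy^2z = ε·dccdd·dccdd·cc = dccdddccddcc.
Reading y = dccdd takes A from S0 back to S0, so after x·y·y the machine is still in S0, and z then leads to the accepting state S2. Hence dccdddccddcc ∈ L(A).

dccdddccddcc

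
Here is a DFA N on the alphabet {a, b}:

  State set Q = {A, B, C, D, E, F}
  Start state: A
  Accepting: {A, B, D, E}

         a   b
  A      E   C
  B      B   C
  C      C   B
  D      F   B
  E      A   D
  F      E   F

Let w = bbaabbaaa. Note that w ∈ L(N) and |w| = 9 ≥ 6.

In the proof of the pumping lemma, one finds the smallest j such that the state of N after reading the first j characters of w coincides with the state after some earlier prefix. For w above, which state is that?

B

State sequence: A -b-> C -b-> B -a-> B -a-> B -b-> C -b-> B -a-> B -a-> B -a-> B
First repeat at step 3: B was already visited.

The earliest repeat is at step j = 3: N is in B, which it already visited at step i = 2.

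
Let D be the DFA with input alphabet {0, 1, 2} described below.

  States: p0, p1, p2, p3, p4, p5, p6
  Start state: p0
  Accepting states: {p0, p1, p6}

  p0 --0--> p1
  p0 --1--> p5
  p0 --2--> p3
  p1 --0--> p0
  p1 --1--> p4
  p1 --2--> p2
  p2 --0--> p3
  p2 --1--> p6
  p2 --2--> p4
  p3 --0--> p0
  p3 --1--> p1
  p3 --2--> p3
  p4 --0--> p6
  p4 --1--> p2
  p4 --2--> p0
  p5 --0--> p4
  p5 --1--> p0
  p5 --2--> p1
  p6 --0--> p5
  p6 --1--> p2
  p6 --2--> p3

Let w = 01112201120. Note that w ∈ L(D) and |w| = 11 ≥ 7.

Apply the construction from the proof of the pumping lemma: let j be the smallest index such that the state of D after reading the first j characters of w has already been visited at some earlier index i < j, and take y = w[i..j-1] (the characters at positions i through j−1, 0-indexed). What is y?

State sequence: p0 -0-> p1 -1-> p4 -1-> p2 -1-> p6 -2-> p3 -2-> p3 -0-> p0 -1-> p5 -1-> p0 -2-> p3 -0-> p0
First repeat at step 6: p3 was already visited.

So i = 5, j = 6, giving x = w[0:5] = 01112, y = w[5:6] = 2, z = w[6:11] = 01120.
Check: |xy| = 6 ≤ 7 and |y| = 1 ≥ 1. Reading y takes D from p3 back to p3, so every xyⁱz is accepted.

2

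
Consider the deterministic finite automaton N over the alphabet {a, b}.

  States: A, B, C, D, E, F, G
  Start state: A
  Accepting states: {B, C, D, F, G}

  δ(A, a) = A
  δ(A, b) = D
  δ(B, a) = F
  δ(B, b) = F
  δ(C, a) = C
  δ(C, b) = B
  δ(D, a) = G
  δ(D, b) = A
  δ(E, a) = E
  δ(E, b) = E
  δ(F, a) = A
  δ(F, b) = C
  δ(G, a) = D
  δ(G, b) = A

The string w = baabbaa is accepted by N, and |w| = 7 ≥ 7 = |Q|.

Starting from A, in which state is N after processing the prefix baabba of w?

State sequence: A -b-> D -a-> G -a-> D -b-> A -b-> D -a-> G

After reading 6 characters, N is in state G.

G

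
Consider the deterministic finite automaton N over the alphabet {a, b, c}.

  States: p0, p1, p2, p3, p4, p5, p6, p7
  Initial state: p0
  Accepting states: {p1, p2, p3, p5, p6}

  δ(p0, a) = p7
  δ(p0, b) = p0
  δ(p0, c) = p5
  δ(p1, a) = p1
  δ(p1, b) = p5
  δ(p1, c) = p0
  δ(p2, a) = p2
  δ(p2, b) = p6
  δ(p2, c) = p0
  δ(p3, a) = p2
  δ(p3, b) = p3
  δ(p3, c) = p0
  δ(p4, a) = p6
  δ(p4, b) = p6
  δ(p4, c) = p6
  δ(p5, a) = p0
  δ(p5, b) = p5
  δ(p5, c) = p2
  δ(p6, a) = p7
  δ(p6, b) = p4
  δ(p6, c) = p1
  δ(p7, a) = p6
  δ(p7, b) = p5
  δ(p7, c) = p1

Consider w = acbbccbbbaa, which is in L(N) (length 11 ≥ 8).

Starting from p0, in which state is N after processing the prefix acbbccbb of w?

Run of N on the first 8 characters of w = a c b b c c b b:
  step 0: p0  (start)
  step 1: p7  (read a: p0→p7)
  step 2: p1  (read c: p7→p1)
  step 3: p5  (read b: p1→p5)
  step 4: p5  (read b: p5→p5)
  step 5: p2  (read c: p5→p2)
  step 6: p0  (read c: p2→p0)
  step 7: p0  (read b: p0→p0)
  step 8: p0  (read b: p0→p0)

After reading 8 characters, N is in state p0.

p0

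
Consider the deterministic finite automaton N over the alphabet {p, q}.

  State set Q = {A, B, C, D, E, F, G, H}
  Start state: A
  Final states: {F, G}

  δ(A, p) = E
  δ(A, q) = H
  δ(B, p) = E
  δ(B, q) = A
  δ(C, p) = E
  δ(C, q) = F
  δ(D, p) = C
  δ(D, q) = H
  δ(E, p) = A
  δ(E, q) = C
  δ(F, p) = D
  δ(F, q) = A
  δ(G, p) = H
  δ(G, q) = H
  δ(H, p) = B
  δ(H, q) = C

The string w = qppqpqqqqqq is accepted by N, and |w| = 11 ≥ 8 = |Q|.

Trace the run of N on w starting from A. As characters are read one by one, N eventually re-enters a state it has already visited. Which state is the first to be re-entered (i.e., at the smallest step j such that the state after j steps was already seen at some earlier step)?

E

Run of N on w = q p p q p q q q q q q:
  step 0: A  (start)
  step 1: H  (read q: A→H)
  step 2: B  (read p: H→B)
  step 3: E  (read p: B→E)
  step 4: C  (read q: E→C)
  step 5: E  (read p: C→E)   ← first repeat (E seen earlier)
  step 6: C  (read q: E→C)
  step 7: F  (read q: C→F)
  step 8: A  (read q: F→A)
  step 9: H  (read q: A→H)
  step 10: C  (read q: H→C)
  step 11: F  (read q: C→F)

The earliest repeat is at step j = 5: N is in E, which it already visited at step i = 3.
With |Q| = 8, pigeonhole forces a state repeat no later than step 8; the substring read between the first and second visits to that state can be pumped.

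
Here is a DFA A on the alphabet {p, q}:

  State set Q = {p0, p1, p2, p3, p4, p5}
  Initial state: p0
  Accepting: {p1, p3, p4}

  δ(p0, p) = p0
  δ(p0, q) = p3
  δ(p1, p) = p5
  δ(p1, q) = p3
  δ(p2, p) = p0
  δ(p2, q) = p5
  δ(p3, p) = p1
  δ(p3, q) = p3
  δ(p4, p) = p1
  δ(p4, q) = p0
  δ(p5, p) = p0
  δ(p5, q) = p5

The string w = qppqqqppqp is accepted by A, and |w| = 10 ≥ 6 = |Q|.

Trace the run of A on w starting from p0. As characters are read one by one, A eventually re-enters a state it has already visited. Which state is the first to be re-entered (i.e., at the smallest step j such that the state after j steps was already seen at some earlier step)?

p5

Run of A on w = q p p q q q p p q p:
  step 0: p0  (start)
  step 1: p3  (read q: p0→p3)
  step 2: p1  (read p: p3→p1)
  step 3: p5  (read p: p1→p5)
  step 4: p5  (read q: p5→p5)   ← first repeat (p5 seen earlier)
  step 5: p5  (read q: p5→p5)
  step 6: p5  (read q: p5→p5)
  step 7: p0  (read p: p5→p0)
  step 8: p0  (read p: p0→p0)
  step 9: p3  (read q: p0→p3)
  step 10: p1  (read p: p3→p1)

The earliest repeat is at step j = 4: A is in p5, which it already visited at step i = 3.
The DFA has 6 states, so the proof of the pumping lemma guarantees a repeated state among the first 6+1 visited; the segment between the two visits is the pumpable y.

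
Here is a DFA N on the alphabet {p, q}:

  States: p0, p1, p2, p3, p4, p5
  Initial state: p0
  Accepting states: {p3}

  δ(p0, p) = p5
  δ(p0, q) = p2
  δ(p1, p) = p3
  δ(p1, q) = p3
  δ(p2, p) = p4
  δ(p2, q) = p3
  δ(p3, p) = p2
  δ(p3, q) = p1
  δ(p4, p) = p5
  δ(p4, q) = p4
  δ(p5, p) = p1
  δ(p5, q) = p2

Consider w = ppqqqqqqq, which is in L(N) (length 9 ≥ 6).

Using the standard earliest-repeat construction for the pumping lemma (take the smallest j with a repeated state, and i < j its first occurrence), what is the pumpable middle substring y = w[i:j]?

Run of N on w = p p q q q q q q q:
  step 0: p0  (start)
  step 1: p5  (read p: p0→p5)
  step 2: p1  (read p: p5→p1)
  step 3: p3  (read q: p1→p3)
  step 4: p1  (read q: p3→p1)   ← first repeat (p1 seen earlier)
  step 5: p3  (read q: p1→p3)
  step 6: p1  (read q: p3→p1)
  step 7: p3  (read q: p1→p3)
  step 8: p1  (read q: p3→p1)
  step 9: p3  (read q: p1→p3)

So i = 2, j = 4, giving x = w[0:2] = pp, y = w[2:4] = qq, z = w[4:9] = qqqqq.
Check: |xy| = 4 ≤ 6 and |y| = 2 ≥ 1. Reading y takes N from p1 back to p1, so every xyⁱz is accepted.

qq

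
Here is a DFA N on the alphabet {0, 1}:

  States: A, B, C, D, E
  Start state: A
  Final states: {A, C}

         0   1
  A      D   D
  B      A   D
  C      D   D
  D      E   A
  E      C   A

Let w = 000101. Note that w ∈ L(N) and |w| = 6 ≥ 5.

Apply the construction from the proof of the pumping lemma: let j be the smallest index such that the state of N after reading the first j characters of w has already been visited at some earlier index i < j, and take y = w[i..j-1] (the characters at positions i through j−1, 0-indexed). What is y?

Run of N on w = 0 0 0 1 0 1:
  step 0: A  (start)
  step 1: D  (read 0: A→D)
  step 2: E  (read 0: D→E)
  step 3: C  (read 0: E→C)
  step 4: D  (read 1: C→D)   ← first repeat (D seen earlier)
  step 5: E  (read 0: D→E)
  step 6: A  (read 1: E→A)

So i = 1, j = 4, giving x = w[0:1] = 0, y = w[1:4] = 001, z = w[4:6] = 01.
Check: |xy| = 4 ≤ 5 and |y| = 3 ≥ 1. Reading y takes N from D back to D, so every xyⁱz is accepted.

001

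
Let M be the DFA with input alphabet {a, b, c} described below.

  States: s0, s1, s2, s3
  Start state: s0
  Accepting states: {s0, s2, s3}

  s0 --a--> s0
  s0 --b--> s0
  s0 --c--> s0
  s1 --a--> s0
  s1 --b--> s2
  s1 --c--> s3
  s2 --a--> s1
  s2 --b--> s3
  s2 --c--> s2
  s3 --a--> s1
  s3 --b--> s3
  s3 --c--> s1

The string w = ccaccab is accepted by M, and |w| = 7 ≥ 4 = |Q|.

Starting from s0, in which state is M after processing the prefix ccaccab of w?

Run of M on the first 7 characters of w = c c a c c a b:
  step 0: s0  (start)
  step 1: s0  (read c: s0→s0)
  step 2: s0  (read c: s0→s0)
  step 3: s0  (read a: s0→s0)
  step 4: s0  (read c: s0→s0)
  step 5: s0  (read c: s0→s0)
  step 6: s0  (read a: s0→s0)
  step 7: s0  (read b: s0→s0)

After reading 7 characters, M is in state s0.

s0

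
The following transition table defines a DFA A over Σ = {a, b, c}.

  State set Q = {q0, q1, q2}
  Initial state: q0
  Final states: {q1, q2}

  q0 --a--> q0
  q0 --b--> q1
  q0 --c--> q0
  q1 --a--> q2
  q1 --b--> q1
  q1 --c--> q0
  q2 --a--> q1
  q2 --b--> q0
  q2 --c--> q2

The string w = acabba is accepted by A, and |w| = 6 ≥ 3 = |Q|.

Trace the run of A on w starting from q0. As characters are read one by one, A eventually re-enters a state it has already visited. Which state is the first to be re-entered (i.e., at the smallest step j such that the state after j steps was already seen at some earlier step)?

q0

State sequence: q0 -a-> q0 -c-> q0 -a-> q0 -b-> q1 -b-> q1 -a-> q2
First repeat at step 1: q0 was already visited.

The earliest repeat is at step j = 1: A is in q0, which it already visited at step i = 0.
The DFA has 3 states, so the proof of the pumping lemma guarantees a repeated state among the first 3+1 visited; the segment between the two visits is the pumpable y.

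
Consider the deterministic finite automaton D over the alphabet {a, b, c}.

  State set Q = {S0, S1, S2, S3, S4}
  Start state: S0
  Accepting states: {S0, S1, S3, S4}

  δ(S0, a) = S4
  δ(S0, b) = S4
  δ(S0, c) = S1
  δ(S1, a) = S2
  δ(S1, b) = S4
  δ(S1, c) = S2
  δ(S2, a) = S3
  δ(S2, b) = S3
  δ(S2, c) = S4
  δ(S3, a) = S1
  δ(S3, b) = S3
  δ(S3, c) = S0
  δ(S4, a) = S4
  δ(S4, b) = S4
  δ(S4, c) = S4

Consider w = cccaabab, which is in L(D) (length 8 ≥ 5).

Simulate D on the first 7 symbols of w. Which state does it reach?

Run of D on the first 7 characters of w = c c c a a b a:
  step 0: S0  (start)
  step 1: S1  (read c: S0→S1)
  step 2: S2  (read c: S1→S2)
  step 3: S4  (read c: S2→S4)
  step 4: S4  (read a: S4→S4)
  step 5: S4  (read a: S4→S4)
  step 6: S4  (read b: S4→S4)
  step 7: S4  (read a: S4→S4)

After reading 7 characters, D is in state S4.

S4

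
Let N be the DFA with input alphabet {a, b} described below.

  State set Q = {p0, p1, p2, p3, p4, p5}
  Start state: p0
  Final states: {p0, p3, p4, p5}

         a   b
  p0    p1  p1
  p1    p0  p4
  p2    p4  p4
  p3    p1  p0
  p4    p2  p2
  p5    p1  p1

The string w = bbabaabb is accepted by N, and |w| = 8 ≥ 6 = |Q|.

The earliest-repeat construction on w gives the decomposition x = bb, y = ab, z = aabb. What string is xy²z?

xy^2z = bb·ab·ab·aabb = bbababaabb.
Reading y = ab takes N from p4 back to p4, so after x·y·y the machine is still in p4, and z then leads to the accepting state p4. Hence bbababaabb ∈ L(N).

bbababaabb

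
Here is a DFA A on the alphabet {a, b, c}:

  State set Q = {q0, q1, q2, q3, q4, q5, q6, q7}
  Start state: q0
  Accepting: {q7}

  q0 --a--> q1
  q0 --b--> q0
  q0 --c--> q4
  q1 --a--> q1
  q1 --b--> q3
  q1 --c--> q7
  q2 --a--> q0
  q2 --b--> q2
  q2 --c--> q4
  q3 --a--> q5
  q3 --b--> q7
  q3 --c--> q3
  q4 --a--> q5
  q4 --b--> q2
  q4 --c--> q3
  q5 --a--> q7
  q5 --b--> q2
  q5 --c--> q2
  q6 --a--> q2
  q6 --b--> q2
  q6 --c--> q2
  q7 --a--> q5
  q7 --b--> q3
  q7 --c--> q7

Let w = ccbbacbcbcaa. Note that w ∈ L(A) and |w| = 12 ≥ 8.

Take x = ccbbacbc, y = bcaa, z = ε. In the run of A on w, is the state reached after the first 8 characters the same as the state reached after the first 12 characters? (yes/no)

no

State sequence: q0 -c-> q4 -c-> q3 -b-> q7 -b-> q3 -a-> q5 -c-> q2 -b-> q2 -c-> q4 -b-> q2 -c-> q4 -a-> q5 -a-> q7

After x (step 8): q4. After xy (step 12): q7.
They differ (q4 ≠ q7), so y is not a cycle from the state after x; this split is not the one the pumping-lemma construction produces, and pumping y need not keep the string in L(A).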